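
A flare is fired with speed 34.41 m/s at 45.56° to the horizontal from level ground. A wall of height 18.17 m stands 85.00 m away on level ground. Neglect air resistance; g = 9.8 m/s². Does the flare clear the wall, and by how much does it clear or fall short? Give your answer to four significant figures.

Yes — it clears the wall by 7.517 m.

v_x = 34.41 cos 45.56° = 24.093 m/s; v_y0 = 34.41 sin 45.56° = 24.568 m/s.
Time to reach the wall: t = 85.00 / 24.093 = 3.5280 s.
Height at that point: y = 24.568×3.5280 − 4.900×3.5280² = 25.687 m.
That is 25.687 − 18.17 = 7.517 m above the top of the wall, so the flare clears it.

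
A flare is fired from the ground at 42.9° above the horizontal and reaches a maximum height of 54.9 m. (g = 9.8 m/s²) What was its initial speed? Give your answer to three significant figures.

48.2 m/s

At maximum height v_y = 0, so (v₀ sin θ)² = 2 g H.
v₀ sin 42.9° = √(2 × 9.8 × 54.9) = 32.80 m/s.
v₀ = 32.80 / sin 42.9° = 32.80 / 0.6807 = 48.2 m/s.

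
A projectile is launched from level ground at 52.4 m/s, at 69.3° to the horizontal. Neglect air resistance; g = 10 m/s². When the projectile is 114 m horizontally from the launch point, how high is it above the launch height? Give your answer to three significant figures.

112 m

v_x = 52.4 cos 69.3° = 18.52 m/s, v_y0 = 52.4 sin 69.3° = 49.02 m/s.
Time to reach x = 114 m: t = x / v_x = 114 / 18.52 = 6.156 s.
y = v_y0 t − ½ g t² = 49.02×6.156 − 5.000×6.156² = 112 m.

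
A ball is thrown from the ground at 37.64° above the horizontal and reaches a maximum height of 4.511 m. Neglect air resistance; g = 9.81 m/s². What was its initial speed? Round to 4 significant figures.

15.40 m/s

At maximum height v_y = 0, so (v₀ sin θ)² = 2 g H.
v₀ sin 37.64° = √(2 × 9.81 × 4.511) = 9.4078 m/s.
v₀ = 9.4078 / sin 37.64° = 9.4078 / 0.6107 = 15.40 m/s.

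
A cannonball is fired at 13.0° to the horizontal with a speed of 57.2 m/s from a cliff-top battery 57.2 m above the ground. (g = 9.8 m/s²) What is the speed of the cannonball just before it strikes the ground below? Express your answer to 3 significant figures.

v_x = 57.2 cos 13.0° = 55.73 m/s is unchanged throughout.
For the vertical component, v_y² = v_y0² + 2 g h = (12.87)² + 2×9.8×57.2 = 1287, so |v_y| = 35.87 m/s.
Impact speed = √(v_x² + v_y²) = √(3106 + 1287) = 66.3 m/s.

66.3 m/s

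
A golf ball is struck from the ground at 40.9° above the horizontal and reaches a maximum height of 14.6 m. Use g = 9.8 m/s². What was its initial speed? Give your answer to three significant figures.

At maximum height v_y = 0, so (v₀ sin θ)² = 2 g H.
v₀ sin 40.9° = √(2 × 9.8 × 14.6) = 16.92 m/s.
v₀ = 16.92 / sin 40.9° = 16.92 / 0.6547 = 25.8 m/s.

25.8 m/s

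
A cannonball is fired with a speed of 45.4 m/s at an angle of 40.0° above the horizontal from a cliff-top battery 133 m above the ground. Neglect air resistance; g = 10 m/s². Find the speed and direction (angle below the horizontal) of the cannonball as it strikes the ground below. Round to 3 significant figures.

68.7 m/s at 59.6° below the horizontal

v_x = 45.4 cos 40.0° = 34.78 m/s (constant).
|v_y| at impact = √((29.18)² + 2×10×133) = 59.26 m/s.
Speed = √(34.78² + 59.26²) = 68.7 m/s; angle = arctan(59.26/34.78) = 59.6° below horizontal.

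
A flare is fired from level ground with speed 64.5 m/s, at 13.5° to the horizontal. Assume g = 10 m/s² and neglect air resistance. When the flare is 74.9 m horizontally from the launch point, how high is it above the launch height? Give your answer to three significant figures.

10.9 m

v_x = 64.5 cos 13.5° = 62.72 m/s, v_y0 = 64.5 sin 13.5° = 15.06 m/s.
Time to reach x = 74.9 m: t = x / v_x = 74.9 / 62.72 = 1.194 s.
y = v_y0 t − ½ g t² = 15.06×1.194 − 5.000×1.194² = 10.9 m.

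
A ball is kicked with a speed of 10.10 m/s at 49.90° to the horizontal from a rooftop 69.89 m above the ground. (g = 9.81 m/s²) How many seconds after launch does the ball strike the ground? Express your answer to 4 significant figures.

4.644 s

Vertical component: v_y = 10.10 sin 49.90° = 7.7257 m/s.
Taking up as positive with launch at y = 69.89 m, landing at y = 0: 0 = 69.89 + 7.7257 t − ½(9.81) t².
Solving 4.905 t² − 7.7257 t − 69.89 = 0 gives t = [7.7257 + √(7.7257² + 4·4.905·69.89)] / 9.810 = 4.644 s.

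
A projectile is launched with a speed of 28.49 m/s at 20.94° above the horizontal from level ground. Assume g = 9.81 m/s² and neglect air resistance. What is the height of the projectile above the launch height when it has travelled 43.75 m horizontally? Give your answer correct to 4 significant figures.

v_x = 28.49 cos 20.94° = 26.608 m/s, v_y0 = 28.49 sin 20.94° = 10.182 m/s.
Time to reach x = 43.75 m: t = x / v_x = 43.75 / 26.608 = 1.6442 s.
y = v_y0 t − ½ g t² = 10.182×1.6442 − 4.905×1.6442² = 3.481 m.

3.481 m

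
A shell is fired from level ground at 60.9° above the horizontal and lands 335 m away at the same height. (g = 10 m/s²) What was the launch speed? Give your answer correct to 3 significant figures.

62.8 m/s

On level ground, R = v₀² sin(2θ) / g, so v₀ = √(R g / sin 2θ).
sin(2 × 60.9°) = 0.8499.
v₀ = √(335 × 10 / 0.8499) = √3942 = 62.8 m/s.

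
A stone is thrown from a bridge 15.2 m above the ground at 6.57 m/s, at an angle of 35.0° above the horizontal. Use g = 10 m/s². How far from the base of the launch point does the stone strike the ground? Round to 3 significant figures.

Components: v_x = 6.57 cos 35.0° = 5.382 m/s, v_y = 6.57 sin 35.0° = 3.768 m/s.
Vertical: 0 = 15.2 + 3.768 t − ½(10) t² ⇒ 5.000 t² − 3.768 t − 15.2 = 0.
t = [3.768 + √(14.20 + 304.0)] / 10.00 = 2.161 s.
Horizontal: R = v_x · t = 5.382 × 2.161 = 11.6 m.

11.6 m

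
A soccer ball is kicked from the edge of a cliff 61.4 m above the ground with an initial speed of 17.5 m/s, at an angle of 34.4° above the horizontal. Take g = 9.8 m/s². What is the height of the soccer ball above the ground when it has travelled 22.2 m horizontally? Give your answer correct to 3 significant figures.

v_x = 17.5 cos 34.4° = 14.44 m/s, v_y0 = 17.5 sin 34.4° = 9.887 m/s.
Time to reach x = 22.2 m: t = x / v_x = 22.2 / 14.44 = 1.537 s.
y = 61.4 + v_y0 t − ½ g t² = 61.4 + 9.887×1.537 − 4.900×1.537² = 65.0 m.

65.0 m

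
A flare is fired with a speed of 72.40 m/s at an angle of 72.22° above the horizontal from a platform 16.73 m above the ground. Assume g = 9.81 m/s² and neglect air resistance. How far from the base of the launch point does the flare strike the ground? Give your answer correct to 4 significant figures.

Components: v_x = 72.40 cos 72.22° = 22.108 m/s, v_y = 72.40 sin 72.22° = 68.942 m/s.
Vertical: 0 = 16.73 + 68.942 t − ½(9.81) t² ⇒ 4.905 t² − 68.942 t − 16.73 = 0.
t = [68.942 + √(4753.0 + 328.24)] / 9.810 = 14.294 s.
Horizontal: R = v_x · t = 22.108 × 14.294 = 316.0 m.

316.0 m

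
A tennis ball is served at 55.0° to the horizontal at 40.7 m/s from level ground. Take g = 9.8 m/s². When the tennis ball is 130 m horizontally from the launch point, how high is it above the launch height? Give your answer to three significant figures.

33.7 m

v_x = 40.7 cos 55.0° = 23.34 m/s, v_y0 = 40.7 sin 55.0° = 33.34 m/s.
Time to reach x = 130 m: t = x / v_x = 130 / 23.34 = 5.570 s.
y = v_y0 t − ½ g t² = 33.34×5.570 − 4.900×5.570² = 33.7 m.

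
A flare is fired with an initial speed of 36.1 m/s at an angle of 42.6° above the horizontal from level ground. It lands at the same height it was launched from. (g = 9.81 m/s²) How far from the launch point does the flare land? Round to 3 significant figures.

Components: v_x = 36.1 cos 42.6° = 26.57 m/s, v_y = 36.1 sin 42.6° = 24.44 m/s.
Time of flight (same landing height): t = 2 v_y / g = 2 × 24.44 / 9.81 = 4.983 s.
Range: R = v_x · t = 26.57 × 4.983 = 132 m.

132 m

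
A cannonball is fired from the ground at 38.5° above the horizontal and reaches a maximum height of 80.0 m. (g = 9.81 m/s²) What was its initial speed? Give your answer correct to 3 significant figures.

At maximum height v_y = 0, so (v₀ sin θ)² = 2 g H.
v₀ sin 38.5° = √(2 × 9.81 × 80.0) = 39.62 m/s.
v₀ = 39.62 / sin 38.5° = 39.62 / 0.6225 = 63.6 m/s.

63.6 m/s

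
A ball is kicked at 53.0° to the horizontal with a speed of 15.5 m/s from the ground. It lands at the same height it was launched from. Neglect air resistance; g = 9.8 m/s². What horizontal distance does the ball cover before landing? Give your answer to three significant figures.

23.6 m

For level ground, R = v₀² sin(2θ) / g.
sin(2 × 53.0°) = sin 106.0° = 0.9613.
R = (15.5)² × 0.9613 / 9.8 = 23.6 m.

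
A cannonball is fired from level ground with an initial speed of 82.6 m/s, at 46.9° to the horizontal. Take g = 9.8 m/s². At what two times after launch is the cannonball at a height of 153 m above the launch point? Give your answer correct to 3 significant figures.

v_y0 = 82.6 sin 46.9° = 60.31 m/s.
Set y = v_y0 t − ½ g t² = 153: 4.900 t² − 60.31 t + 153 = 0.
t = [60.31 ± √(3637 − 2999)] / 9.8 = (60.31 ± 25.26) / 9.8, giving t = 3.58 s or t = 8.73 s.
So the cannonball is at 153 m at t = 3.58 s (rising) and t = 8.73 s (falling).

3.58 s and 8.73 s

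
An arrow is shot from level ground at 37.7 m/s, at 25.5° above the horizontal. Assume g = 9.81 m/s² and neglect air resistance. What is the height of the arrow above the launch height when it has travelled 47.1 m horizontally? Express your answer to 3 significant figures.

13.1 m

v_x = 37.7 cos 25.5° = 34.03 m/s, v_y0 = 37.7 sin 25.5° = 16.23 m/s.
Time to reach x = 47.1 m: t = x / v_x = 47.1 / 34.03 = 1.384 s.
y = v_y0 t − ½ g t² = 16.23×1.384 − 4.905×1.384² = 13.1 m.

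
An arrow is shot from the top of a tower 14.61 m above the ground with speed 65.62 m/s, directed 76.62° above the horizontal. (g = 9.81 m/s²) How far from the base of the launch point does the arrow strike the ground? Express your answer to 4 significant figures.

Components: v_x = 65.62 cos 76.62° = 15.185 m/s, v_y = 65.62 sin 76.62° = 63.839 m/s.
Vertical: 0 = 14.61 + 63.839 t − ½(9.81) t² ⇒ 4.905 t² − 63.839 t − 14.61 = 0.
t = [63.839 + √(4075.4 + 286.65)] / 9.810 = 13.240 s.
Horizontal: R = v_x · t = 15.185 × 13.240 = 201.0 m.

201.0 m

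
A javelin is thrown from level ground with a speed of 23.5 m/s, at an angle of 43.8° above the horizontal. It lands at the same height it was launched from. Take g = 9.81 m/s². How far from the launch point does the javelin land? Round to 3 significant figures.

56.2 m

For level ground, R = v₀² sin(2θ) / g.
sin(2 × 43.8°) = sin 87.60° = 0.9991.
R = (23.5)² × 0.9991 / 9.81 = 56.2 m.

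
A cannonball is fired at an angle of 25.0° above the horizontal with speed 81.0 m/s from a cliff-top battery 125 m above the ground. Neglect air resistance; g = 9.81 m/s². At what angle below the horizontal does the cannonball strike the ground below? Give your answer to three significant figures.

39.4°

v_x = 81.0 cos 25.0° = 73.41 m/s.
At impact |v_y| = √(v_y0² + 2 g h) = √(34.23² + 2×9.81×125) = 60.20 m/s.
Angle below horizontal = arctan(|v_y| / v_x) = arctan(60.20 / 73.41) = 39.4°.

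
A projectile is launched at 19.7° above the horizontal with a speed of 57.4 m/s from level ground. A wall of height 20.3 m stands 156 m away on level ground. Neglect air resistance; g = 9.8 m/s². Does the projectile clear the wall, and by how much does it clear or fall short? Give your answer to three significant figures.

v_x = 57.4 cos 19.7° = 54.04 m/s; v_y0 = 57.4 sin 19.7° = 19.35 m/s.
Time to reach the wall: t = 156 / 54.04 = 2.887 s.
Height at that point: y = 19.35×2.887 − 4.900×2.887² = 15.02 m.
That is 20.3 − 15.02 = 5.28 m below the top of the wall, so the projectile does not clear it.

No — it falls 5.28 m short of clearing the wall.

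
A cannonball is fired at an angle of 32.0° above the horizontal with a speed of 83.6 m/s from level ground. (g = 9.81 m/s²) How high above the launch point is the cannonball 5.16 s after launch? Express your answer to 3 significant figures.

v_y0 = 83.6 sin 32.0° = 44.30 m/s.
y(t) = v_y0 t − ½ g t² = 44.30×5.16 − 4.905×5.16² = 98.0 m.

98.0 m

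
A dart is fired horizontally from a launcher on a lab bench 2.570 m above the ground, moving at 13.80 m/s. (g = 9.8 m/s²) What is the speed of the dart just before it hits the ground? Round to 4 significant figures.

Fall time: t = √(2 × 2.570 / 9.8) = 0.72422 s.
At impact: v_x = 13.80 m/s (unchanged), v_y = g t = 9.8 × 0.72422 = 7.0974 m/s.
Speed = √(v_x² + v_y²) = √(190.44 + 50.373) = 15.52 m/s.

15.52 m/s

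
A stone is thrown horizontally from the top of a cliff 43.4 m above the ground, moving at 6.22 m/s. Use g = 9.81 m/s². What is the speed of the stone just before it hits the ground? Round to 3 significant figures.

Fall time: t = √(2 × 43.4 / 9.81) = 2.975 s.
At impact: v_x = 6.22 m/s (unchanged), v_y = g t = 9.81 × 2.975 = 29.18 m/s.
Speed = √(v_x² + v_y²) = √(38.69 + 851.5) = 29.8 m/s.

29.8 m/s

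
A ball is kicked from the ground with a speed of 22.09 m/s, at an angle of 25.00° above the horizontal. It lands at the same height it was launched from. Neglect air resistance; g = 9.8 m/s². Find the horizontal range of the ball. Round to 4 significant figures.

For level ground, R = v₀² sin(2θ) / g.
sin(2 × 25.00°) = sin 50.000° = 0.7660.
R = (22.09)² × 0.7660 / 9.8 = 38.14 m.

38.14 m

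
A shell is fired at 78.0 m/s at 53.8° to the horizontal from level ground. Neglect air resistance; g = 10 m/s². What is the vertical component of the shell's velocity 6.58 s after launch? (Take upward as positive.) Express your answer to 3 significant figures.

-2.86 m/s

Initial vertical component: v_y0 = 78.0 sin 53.8° = 62.94 m/s.
v_y(t) = v_y0 − g t = 62.94 − 10 × 6.58 = -2.86 m/s.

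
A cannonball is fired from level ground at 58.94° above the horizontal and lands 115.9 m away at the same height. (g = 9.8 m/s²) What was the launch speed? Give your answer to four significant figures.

On level ground, R = v₀² sin(2θ) / g, so v₀ = √(R g / sin 2θ).
sin(2 × 58.94°) = 0.8839.
v₀ = √(115.9 × 9.8 / 0.8839) = √1285.0 = 35.85 m/s.

35.85 m/s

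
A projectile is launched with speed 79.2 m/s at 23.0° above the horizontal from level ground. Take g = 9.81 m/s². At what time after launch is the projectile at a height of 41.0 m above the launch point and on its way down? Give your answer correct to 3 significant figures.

4.42 s

v_y0 = 79.2 sin 23.0° = 30.95 m/s.
Set y = v_y0 t − ½ g t² = 41.0: 4.905 t² − 30.95 t + 41.0 = 0.
t = [30.95 ± √(957.9 − 804.4)] / 9.81 = (30.95 ± 12.39) / 9.81, giving t = 1.89 s or t = 4.42 s.
On the way down corresponds to the larger root: t = 4.42 s.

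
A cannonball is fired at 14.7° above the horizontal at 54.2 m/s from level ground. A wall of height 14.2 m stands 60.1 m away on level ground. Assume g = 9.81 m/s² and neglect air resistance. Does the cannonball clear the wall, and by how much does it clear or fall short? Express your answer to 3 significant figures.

No — it falls 4.88 m short of clearing the wall.

v_x = 54.2 cos 14.7° = 52.43 m/s; v_y0 = 54.2 sin 14.7° = 13.75 m/s.
Time to reach the wall: t = 60.1 / 52.43 = 1.146 s.
Height at that point: y = 13.75×1.146 − 4.905×1.146² = 9.316 m.
That is 14.2 − 9.316 = 4.88 m below the top of the wall, so the cannonball does not clear it.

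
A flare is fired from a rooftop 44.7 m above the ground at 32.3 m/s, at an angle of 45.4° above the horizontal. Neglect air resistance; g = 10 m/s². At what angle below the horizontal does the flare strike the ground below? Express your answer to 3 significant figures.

v_x = 32.3 cos 45.4° = 22.68 m/s.
At impact |v_y| = √(v_y0² + 2 g h) = √(23.00² + 2×10×44.7) = 37.72 m/s.
Angle below horizontal = arctan(|v_y| / v_x) = arctan(37.72 / 22.68) = 59.0°.

59.0°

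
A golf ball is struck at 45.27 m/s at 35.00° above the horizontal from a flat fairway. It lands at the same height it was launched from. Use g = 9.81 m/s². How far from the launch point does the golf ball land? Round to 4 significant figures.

Components: v_x = 45.27 cos 35.00° = 37.083 m/s, v_y = 45.27 sin 35.00° = 25.966 m/s.
Time of flight (same landing height): t = 2 v_y / g = 2 × 25.966 / 9.81 = 5.2938 s.
Range: R = v_x · t = 37.083 × 5.2938 = 196.3 m.

196.3 m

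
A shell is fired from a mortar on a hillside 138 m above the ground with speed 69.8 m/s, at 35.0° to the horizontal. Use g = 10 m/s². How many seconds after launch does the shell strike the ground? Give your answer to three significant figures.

10.6 s

Vertical component: v_y = 69.8 sin 35.0° = 40.04 m/s.
Taking up as positive with launch at y = 138 m, landing at y = 0: 0 = 138 + 40.04 t − ½(10) t².
Solving 5.000 t² − 40.04 t − 138 = 0 gives t = [40.04 + √(40.04² + 4·5.000·138)] / 10.00 = 10.6 s.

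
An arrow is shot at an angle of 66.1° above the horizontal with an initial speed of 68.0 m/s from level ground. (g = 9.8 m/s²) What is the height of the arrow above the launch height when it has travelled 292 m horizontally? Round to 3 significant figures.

v_x = 68.0 cos 66.1° = 27.55 m/s, v_y0 = 68.0 sin 66.1° = 62.17 m/s.
Time to reach x = 292 m: t = x / v_x = 292 / 27.55 = 10.60 s.
y = v_y0 t − ½ g t² = 62.17×10.60 − 4.900×10.60² = 108 m.

108 m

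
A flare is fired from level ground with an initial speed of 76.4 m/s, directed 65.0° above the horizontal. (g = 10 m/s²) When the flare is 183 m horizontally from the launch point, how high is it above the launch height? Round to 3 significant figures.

v_x = 76.4 cos 65.0° = 32.29 m/s, v_y0 = 76.4 sin 65.0° = 69.24 m/s.
Time to reach x = 183 m: t = x / v_x = 183 / 32.29 = 5.667 s.
y = v_y0 t − ½ g t² = 69.24×5.667 − 5.000×5.667² = 232 m.

232 m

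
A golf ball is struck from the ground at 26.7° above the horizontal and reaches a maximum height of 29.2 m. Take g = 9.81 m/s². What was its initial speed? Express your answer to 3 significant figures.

53.3 m/s

At maximum height v_y = 0, so (v₀ sin θ)² = 2 g H.
v₀ sin 26.7° = √(2 × 9.81 × 29.2) = 23.94 m/s.
v₀ = 23.94 / sin 26.7° = 23.94 / 0.4493 = 53.3 m/s.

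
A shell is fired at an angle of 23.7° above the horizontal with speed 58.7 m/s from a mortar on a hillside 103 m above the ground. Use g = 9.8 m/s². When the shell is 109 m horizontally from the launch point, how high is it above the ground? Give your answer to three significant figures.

v_x = 58.7 cos 23.7° = 53.75 m/s, v_y0 = 58.7 sin 23.7° = 23.59 m/s.
Time to reach x = 109 m: t = x / v_x = 109 / 53.75 = 2.028 s.
y = 103 + v_y0 t − ½ g t² = 103 + 23.59×2.028 − 4.900×2.028² = 131 m.

131 m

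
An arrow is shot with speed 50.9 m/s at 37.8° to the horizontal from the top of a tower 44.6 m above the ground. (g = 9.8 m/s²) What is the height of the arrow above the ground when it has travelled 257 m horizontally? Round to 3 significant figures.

43.9 m

v_x = 50.9 cos 37.8° = 40.22 m/s, v_y0 = 50.9 sin 37.8° = 31.20 m/s.
Time to reach x = 257 m: t = x / v_x = 257 / 40.22 = 6.390 s.
y = 44.6 + v_y0 t − ½ g t² = 44.6 + 31.20×6.390 − 4.900×6.390² = 43.9 m.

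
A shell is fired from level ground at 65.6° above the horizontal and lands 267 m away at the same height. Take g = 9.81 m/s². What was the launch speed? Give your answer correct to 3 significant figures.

59.0 m/s

On level ground, R = v₀² sin(2θ) / g, so v₀ = √(R g / sin 2θ).
sin(2 × 65.6°) = 0.7524.
v₀ = √(267 × 9.81 / 0.7524) = √3481 = 59.0 m/s.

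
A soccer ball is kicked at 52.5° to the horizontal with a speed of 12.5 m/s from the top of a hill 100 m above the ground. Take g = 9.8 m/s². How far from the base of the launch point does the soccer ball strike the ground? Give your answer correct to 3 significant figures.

Components: v_x = 12.5 cos 52.5° = 7.610 m/s, v_y = 12.5 sin 52.5° = 9.917 m/s.
Vertical: 0 = 100 + 9.917 t − ½(9.8) t² ⇒ 4.900 t² − 9.917 t − 100 = 0.
t = [9.917 + √(98.35 + 1960)] / 9.800 = 5.641 s.
Horizontal: R = v_x · t = 7.610 × 5.641 = 42.9 m.

42.9 m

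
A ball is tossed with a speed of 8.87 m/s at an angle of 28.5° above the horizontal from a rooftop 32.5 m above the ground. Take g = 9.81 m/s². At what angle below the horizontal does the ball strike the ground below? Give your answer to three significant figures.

73.1°

v_x = 8.87 cos 28.5° = 7.795 m/s.
At impact |v_y| = √(v_y0² + 2 g h) = √(4.232² + 2×9.81×32.5) = 25.60 m/s.
Angle below horizontal = arctan(|v_y| / v_x) = arctan(25.60 / 7.795) = 73.1°.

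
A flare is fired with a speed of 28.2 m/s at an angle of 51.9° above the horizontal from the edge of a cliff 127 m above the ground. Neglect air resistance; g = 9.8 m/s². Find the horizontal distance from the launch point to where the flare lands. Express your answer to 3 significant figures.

136 m

Components: v_x = 28.2 cos 51.9° = 17.40 m/s, v_y = 28.2 sin 51.9° = 22.19 m/s.
Vertical: 0 = 127 + 22.19 t − ½(9.8) t² ⇒ 4.900 t² − 22.19 t − 127 = 0.
t = [22.19 + √(492.4 + 2489)] / 9.800 = 7.836 s.
Horizontal: R = v_x · t = 17.40 × 7.836 = 136 m.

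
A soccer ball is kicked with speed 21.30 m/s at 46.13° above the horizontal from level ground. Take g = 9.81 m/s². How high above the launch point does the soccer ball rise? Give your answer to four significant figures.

12.02 m

Vertical component of launch velocity: v_y = 21.30 sin 46.13° = 15.355 m/s.
At the highest point the vertical velocity is zero, so v_y² = 2 g h_max.
h_max = (15.355)² / (2 × 9.81) = 235.78 / 19.62 = 12.02 m.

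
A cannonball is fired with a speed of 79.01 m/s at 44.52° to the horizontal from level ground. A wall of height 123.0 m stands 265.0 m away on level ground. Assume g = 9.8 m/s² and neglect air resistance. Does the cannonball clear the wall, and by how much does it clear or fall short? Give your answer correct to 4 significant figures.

v_x = 79.01 cos 44.52° = 56.335 m/s; v_y0 = 79.01 sin 44.52° = 55.399 m/s.
Time to reach the wall: t = 265.0 / 56.335 = 4.7040 s.
Height at that point: y = 55.399×4.7040 − 4.900×4.7040² = 152.17 m.
That is 152.17 − 123.0 = 29.17 m above the top of the wall, so the cannonball clears it.

Yes — it clears the wall by 29.17 m.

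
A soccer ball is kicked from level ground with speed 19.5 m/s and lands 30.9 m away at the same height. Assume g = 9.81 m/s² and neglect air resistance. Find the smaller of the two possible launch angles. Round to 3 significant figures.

26.4°

Level-ground range: R = v₀² sin(2θ)/g ⇒ sin 2θ = R g / v₀² = 30.9×9.81/19.5² = 0.7972.
2θ = arcsin(0.7972) = 52.86° or 180° − 52.86° = 127.14°.
So θ = 26.4° or θ = 63.6°.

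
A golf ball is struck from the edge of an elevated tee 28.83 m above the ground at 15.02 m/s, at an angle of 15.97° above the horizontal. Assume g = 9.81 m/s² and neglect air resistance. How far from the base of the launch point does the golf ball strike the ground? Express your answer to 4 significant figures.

Components: v_x = 15.02 cos 15.97° = 14.440 m/s, v_y = 15.02 sin 15.97° = 4.1325 m/s.
Vertical: 0 = 28.83 + 4.1325 t − ½(9.81) t² ⇒ 4.905 t² − 4.1325 t − 28.83 = 0.
t = [4.1325 + √(17.078 + 565.64)] / 9.810 = 2.8820 s.
Horizontal: R = v_x · t = 14.440 × 2.8820 = 41.62 m.

41.62 m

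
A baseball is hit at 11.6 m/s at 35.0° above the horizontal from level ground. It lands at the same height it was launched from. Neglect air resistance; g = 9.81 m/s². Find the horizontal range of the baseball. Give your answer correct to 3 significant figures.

12.9 m

Components: v_x = 11.6 cos 35.0° = 9.502 m/s, v_y = 11.6 sin 35.0° = 6.653 m/s.
Time of flight (same landing height): t = 2 v_y / g = 2 × 6.653 / 9.81 = 1.356 s.
Range: R = v_x · t = 9.502 × 1.356 = 12.9 m.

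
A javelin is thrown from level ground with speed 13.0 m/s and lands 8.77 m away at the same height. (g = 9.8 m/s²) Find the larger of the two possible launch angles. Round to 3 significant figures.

74.7°

Level-ground range: R = v₀² sin(2θ)/g ⇒ sin 2θ = R g / v₀² = 8.77×9.8/13.0² = 0.5086.
2θ = arcsin(0.5086) = 30.57° or 180° − 30.57° = 149.43°.
So θ = 15.3° or θ = 74.7°.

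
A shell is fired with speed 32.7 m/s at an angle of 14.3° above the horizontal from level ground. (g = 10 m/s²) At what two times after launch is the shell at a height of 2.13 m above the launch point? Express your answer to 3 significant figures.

v_y0 = 32.7 sin 14.3° = 8.077 m/s.
Set y = v_y0 t − ½ g t² = 2.13: 5.000 t² − 8.077 t + 2.13 = 0.
t = [8.077 ± √(65.24 − 42.60)] / 10 = (8.077 ± 4.758) / 10, giving t = 0.332 s or t = 1.28 s.
So the shell is at 2.13 m at t = 0.332 s (rising) and t = 1.28 s (falling).

0.332 s and 1.28 s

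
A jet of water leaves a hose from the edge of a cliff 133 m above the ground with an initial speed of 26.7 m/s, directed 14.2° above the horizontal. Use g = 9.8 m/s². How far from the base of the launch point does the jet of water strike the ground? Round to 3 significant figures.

153 m

Components: v_x = 26.7 cos 14.2° = 25.88 m/s, v_y = 26.7 sin 14.2° = 6.550 m/s.
Vertical: 0 = 133 + 6.550 t − ½(9.8) t² ⇒ 4.900 t² − 6.550 t − 133 = 0.
t = [6.550 + √(42.90 + 2607)] / 9.800 = 5.921 s.
Horizontal: R = v_x · t = 25.88 × 5.921 = 153 m.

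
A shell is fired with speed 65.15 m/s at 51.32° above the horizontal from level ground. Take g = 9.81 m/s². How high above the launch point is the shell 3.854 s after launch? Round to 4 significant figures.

123.2 m

v_y0 = 65.15 sin 51.32° = 50.859 m/s.
y(t) = v_y0 t − ½ g t² = 50.859×3.854 − 4.905×3.854² = 123.2 m.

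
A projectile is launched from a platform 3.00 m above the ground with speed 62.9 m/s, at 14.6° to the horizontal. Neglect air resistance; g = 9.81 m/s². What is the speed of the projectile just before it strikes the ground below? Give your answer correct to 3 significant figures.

v_x = 62.9 cos 14.6° = 60.87 m/s is unchanged throughout.
For the vertical component, v_y² = v_y0² + 2 g h = (15.86)² + 2×9.81×3.00 = 310.4, so |v_y| = 17.62 m/s.
Impact speed = √(v_x² + v_y²) = √(3705 + 310.4) = 63.4 m/s.

63.4 m/s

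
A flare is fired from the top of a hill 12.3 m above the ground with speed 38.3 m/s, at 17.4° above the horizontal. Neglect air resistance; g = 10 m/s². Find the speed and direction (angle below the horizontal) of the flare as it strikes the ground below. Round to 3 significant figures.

41.4 m/s at 28.0° below the horizontal

v_x = 38.3 cos 17.4° = 36.55 m/s (constant).
|v_y| at impact = √((11.45)² + 2×10×12.3) = 19.42 m/s.
Speed = √(36.55² + 19.42²) = 41.4 m/s; angle = arctan(19.42/36.55) = 28.0° below horizontal.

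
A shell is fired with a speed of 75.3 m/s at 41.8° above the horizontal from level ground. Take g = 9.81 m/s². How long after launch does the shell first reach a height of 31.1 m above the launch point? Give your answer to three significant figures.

v_y0 = 75.3 sin 41.8° = 50.19 m/s.
Set y = v_y0 t − ½ g t² = 31.1: 4.905 t² − 50.19 t + 31.1 = 0.
t = [50.19 ± √(2519 − 610.2)] / 9.81 = (50.19 ± 43.69) / 9.81, giving t = 0.663 s or t = 9.57 s.
The shell is on the way up at the first time, so t = 0.663 s.

0.663 s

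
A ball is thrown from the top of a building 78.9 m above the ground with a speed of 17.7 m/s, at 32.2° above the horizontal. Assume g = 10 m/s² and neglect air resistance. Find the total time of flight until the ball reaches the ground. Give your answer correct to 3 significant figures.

Vertical component: v_y = 17.7 sin 32.2° = 9.432 m/s.
Taking up as positive with launch at y = 78.9 m, landing at y = 0: 0 = 78.9 + 9.432 t − ½(10) t².
Solving 5.000 t² − 9.432 t − 78.9 = 0 gives t = [9.432 + √(9.432² + 4·5.000·78.9)] / 10.00 = 5.03 s.

5.03 s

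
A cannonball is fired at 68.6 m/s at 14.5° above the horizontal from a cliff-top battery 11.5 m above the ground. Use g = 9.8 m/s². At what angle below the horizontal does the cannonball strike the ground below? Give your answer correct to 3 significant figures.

19.0°

v_x = 68.6 cos 14.5° = 66.41 m/s.
At impact |v_y| = √(v_y0² + 2 g h) = √(17.18² + 2×9.8×11.5) = 22.82 m/s.
Angle below horizontal = arctan(|v_y| / v_x) = arctan(22.82 / 66.41) = 19.0°.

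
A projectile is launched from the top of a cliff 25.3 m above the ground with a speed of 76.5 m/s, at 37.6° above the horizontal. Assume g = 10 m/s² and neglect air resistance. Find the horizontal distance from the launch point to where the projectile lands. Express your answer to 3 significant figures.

Components: v_x = 76.5 cos 37.6° = 60.61 m/s, v_y = 76.5 sin 37.6° = 46.68 m/s.
Vertical: 0 = 25.3 + 46.68 t − ½(10) t² ⇒ 5.000 t² − 46.68 t − 25.3 = 0.
t = [46.68 + √(2179 + 506.0)] / 10.00 = 9.850 s.
Horizontal: R = v_x · t = 60.61 × 9.850 = 597 m.

597 m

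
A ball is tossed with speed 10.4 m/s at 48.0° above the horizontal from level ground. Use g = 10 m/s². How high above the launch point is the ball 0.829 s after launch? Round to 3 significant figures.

2.97 m

v_y0 = 10.4 sin 48.0° = 7.729 m/s.
y(t) = v_y0 t − ½ g t² = 7.729×0.829 − 5.000×0.829² = 2.97 m.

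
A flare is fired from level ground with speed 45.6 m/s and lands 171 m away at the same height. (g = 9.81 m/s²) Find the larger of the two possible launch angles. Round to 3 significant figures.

Level-ground range: R = v₀² sin(2θ)/g ⇒ sin 2θ = R g / v₀² = 171×9.81/45.6² = 0.8067.
2θ = arcsin(0.8067) = 53.77° or 180° − 53.77° = 126.23°.
So θ = 26.9° or θ = 63.1°.

63.1°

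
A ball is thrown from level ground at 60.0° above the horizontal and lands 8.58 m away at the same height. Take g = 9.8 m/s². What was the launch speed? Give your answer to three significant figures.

9.85 m/s

On level ground, R = v₀² sin(2θ) / g, so v₀ = √(R g / sin 2θ).
sin(2 × 60.0°) = 0.8660.
v₀ = √(8.58 × 9.8 / 0.8660) = √97.09 = 9.85 m/s.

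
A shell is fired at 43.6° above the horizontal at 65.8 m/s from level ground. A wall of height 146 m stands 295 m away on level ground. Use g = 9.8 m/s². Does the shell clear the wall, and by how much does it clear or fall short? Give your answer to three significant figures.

v_x = 65.8 cos 43.6° = 47.65 m/s; v_y0 = 65.8 sin 43.6° = 45.38 m/s.
Time to reach the wall: t = 295 / 47.65 = 6.191 s.
Height at that point: y = 45.38×6.191 − 4.900×6.191² = 93.14 m.
That is 146 − 93.14 = 52.9 m below the top of the wall, so the shell does not clear it.

No — it falls 52.9 m short of clearing the wall.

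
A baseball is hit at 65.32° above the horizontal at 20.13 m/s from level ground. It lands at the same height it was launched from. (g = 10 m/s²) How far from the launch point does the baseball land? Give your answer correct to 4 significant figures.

For level ground, R = v₀² sin(2θ) / g.
sin(2 × 65.32°) = sin 130.64° = 0.7588.
R = (20.13)² × 0.7588 / 10 = 30.75 m.

30.75 m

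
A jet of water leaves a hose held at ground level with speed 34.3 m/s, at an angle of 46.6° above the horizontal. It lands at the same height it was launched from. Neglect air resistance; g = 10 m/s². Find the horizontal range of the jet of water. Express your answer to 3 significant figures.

Components: v_x = 34.3 cos 46.6° = 23.57 m/s, v_y = 34.3 sin 46.6° = 24.92 m/s.
Time of flight (same landing height): t = 2 v_y / g = 2 × 24.92 / 10 = 4.984 s.
Range: R = v_x · t = 23.57 × 4.984 = 117 m.

117 m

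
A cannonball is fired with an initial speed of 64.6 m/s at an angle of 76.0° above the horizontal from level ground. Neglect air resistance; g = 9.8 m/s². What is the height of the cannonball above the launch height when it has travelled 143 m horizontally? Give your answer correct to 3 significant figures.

v_x = 64.6 cos 76.0° = 15.63 m/s, v_y0 = 64.6 sin 76.0° = 62.68 m/s.
Time to reach x = 143 m: t = x / v_x = 143 / 15.63 = 9.149 s.
y = v_y0 t − ½ g t² = 62.68×9.149 − 4.900×9.149² = 163 m.

163 m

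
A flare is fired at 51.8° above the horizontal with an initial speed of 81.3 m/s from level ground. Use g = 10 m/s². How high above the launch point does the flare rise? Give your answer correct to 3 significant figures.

Vertical component of launch velocity: v_y = 81.3 sin 51.8° = 63.89 m/s.
At the highest point the vertical velocity is zero, so v_y² = 2 g h_max.
h_max = (63.89)² / (2 × 10) = 4082 / 20.00 = 204 m.

204 m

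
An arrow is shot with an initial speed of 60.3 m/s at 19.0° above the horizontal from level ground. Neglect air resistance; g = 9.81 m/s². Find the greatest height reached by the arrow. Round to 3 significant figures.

Vertical component of launch velocity: v_y = 60.3 sin 19.0° = 19.63 m/s.
At the highest point the vertical velocity is zero, so v_y² = 2 g h_max.
h_max = (19.63)² / (2 × 9.81) = 385.3 / 19.62 = 19.6 m.

19.6 m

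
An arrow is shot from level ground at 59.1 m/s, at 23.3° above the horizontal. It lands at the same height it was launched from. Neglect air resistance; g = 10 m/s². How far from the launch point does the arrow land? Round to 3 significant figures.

Components: v_x = 59.1 cos 23.3° = 54.28 m/s, v_y = 59.1 sin 23.3° = 23.38 m/s.
Time of flight (same landing height): t = 2 v_y / g = 2 × 23.38 / 10 = 4.676 s.
Range: R = v_x · t = 54.28 × 4.676 = 254 m.

254 m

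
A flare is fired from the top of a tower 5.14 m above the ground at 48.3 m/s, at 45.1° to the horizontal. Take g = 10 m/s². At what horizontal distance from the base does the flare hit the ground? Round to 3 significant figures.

Components: v_x = 48.3 cos 45.1° = 34.09 m/s, v_y = 48.3 sin 45.1° = 34.21 m/s.
Vertical: 0 = 5.14 + 34.21 t − ½(10) t² ⇒ 5.000 t² − 34.21 t − 5.14 = 0.
t = [34.21 + √(1170 + 102.8)] / 10.00 = 6.989 s.
Horizontal: R = v_x · t = 34.09 × 6.989 = 238 m.

238 m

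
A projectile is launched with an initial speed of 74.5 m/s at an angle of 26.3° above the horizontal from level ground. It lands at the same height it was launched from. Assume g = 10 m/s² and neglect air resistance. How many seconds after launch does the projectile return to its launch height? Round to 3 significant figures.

Vertical component: v_y = 74.5 sin 26.3° = 33.01 m/s.
For a projectile landing at launch height, time of flight is t = 2 v_y / g = 2 × 33.01 / 10 = 6.60 s.

6.60 s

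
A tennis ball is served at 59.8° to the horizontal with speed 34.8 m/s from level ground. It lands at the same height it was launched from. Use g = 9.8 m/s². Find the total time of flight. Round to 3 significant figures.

Vertical component: v_y = 34.8 sin 59.8° = 30.08 m/s.
For a projectile landing at launch height, time of flight is t = 2 v_y / g = 2 × 30.08 / 9.8 = 6.14 s.

6.14 s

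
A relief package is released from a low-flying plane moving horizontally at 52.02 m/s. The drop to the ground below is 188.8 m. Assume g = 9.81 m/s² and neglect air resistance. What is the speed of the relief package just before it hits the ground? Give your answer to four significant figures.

Fall time: t = √(2 × 188.8 / 9.81) = 6.2041 s.
At impact: v_x = 52.02 m/s (unchanged), v_y = g t = 9.81 × 6.2041 = 60.862 m/s.
Speed = √(v_x² + v_y²) = √(2706.1 + 3704.2) = 80.06 m/s.

80.06 m/s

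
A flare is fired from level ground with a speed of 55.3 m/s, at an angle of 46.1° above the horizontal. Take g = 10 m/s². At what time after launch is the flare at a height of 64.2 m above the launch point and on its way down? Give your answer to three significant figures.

v_y0 = 55.3 sin 46.1° = 39.85 m/s.
Set y = v_y0 t − ½ g t² = 64.2: 5.000 t² − 39.85 t + 64.2 = 0.
t = [39.85 ± √(1588 − 1284)] / 10 = (39.85 ± 17.44) / 10, giving t = 2.24 s or t = 5.73 s.
On the way down corresponds to the larger root: t = 5.73 s.

5.73 s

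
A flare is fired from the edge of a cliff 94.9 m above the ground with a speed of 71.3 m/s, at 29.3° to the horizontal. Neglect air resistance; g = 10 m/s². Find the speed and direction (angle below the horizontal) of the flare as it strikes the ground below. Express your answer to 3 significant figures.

83.6 m/s at 41.9° below the horizontal

v_x = 71.3 cos 29.3° = 62.18 m/s (constant).
|v_y| at impact = √((34.89)² + 2×10×94.9) = 55.81 m/s.
Speed = √(62.18² + 55.81²) = 83.6 m/s; angle = arctan(55.81/62.18) = 41.9° below horizontal.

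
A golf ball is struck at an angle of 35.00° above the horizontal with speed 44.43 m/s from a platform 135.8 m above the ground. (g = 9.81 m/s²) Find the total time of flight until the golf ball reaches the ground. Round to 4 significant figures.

8.466 s

Vertical component: v_y = 44.43 sin 35.00° = 25.484 m/s.
Taking up as positive with launch at y = 135.8 m, landing at y = 0: 0 = 135.8 + 25.484 t − ½(9.81) t².
Solving 4.905 t² − 25.484 t − 135.8 = 0 gives t = [25.484 + √(25.484² + 4·4.905·135.8)] / 9.810 = 8.466 s.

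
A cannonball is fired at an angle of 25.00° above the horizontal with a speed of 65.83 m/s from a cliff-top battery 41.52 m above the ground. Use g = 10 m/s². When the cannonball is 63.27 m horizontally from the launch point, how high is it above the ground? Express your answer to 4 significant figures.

65.40 m

v_x = 65.83 cos 25.00° = 59.662 m/s, v_y0 = 65.83 sin 25.00° = 27.821 m/s.
Time to reach x = 63.27 m: t = x / v_x = 63.27 / 59.662 = 1.0605 s.
y = 41.52 + v_y0 t − ½ g t² = 41.52 + 27.821×1.0605 − 5.000×1.0605² = 65.40 m.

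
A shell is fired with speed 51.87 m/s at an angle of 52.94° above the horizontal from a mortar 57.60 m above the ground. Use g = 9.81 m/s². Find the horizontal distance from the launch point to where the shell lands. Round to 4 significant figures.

Components: v_x = 51.87 cos 52.94° = 31.260 m/s, v_y = 51.87 sin 52.94° = 41.393 m/s.
Vertical: 0 = 57.60 + 41.393 t − ½(9.81) t² ⇒ 4.905 t² − 41.393 t − 57.60 = 0.
t = [41.393 + √(1713.4 + 1130.1)] / 9.810 = 9.6552 s.
Horizontal: R = v_x · t = 31.260 × 9.6552 = 301.8 m.

301.8 m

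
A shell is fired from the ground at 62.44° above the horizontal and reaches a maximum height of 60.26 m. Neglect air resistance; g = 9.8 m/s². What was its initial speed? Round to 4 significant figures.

At maximum height v_y = 0, so (v₀ sin θ)² = 2 g H.
v₀ sin 62.44° = √(2 × 9.8 × 60.26) = 34.367 m/s.
v₀ = 34.367 / sin 62.44° = 34.367 / 0.8865 = 38.77 m/s.

38.77 m/s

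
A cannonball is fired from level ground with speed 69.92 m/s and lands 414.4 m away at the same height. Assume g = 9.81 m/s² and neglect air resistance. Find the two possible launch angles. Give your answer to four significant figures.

28.13° and 61.87°

Level-ground range: R = v₀² sin(2θ)/g ⇒ sin 2θ = R g / v₀² = 414.4×9.81/69.92² = 0.8315.
2θ = arcsin(0.8315) = 56.253° or 180° − 56.253° = 123.747°.
So θ = 28.13° or θ = 61.87°.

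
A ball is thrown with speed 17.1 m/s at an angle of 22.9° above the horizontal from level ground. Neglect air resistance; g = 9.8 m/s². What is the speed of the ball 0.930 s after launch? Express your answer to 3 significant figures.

15.9 m/s

v_x = 17.1 cos 22.9° = 15.75 m/s (constant).
v_y(t) = 17.1 sin 22.9° − g t = 6.654 − 9.8 × 0.930 = -2.460 m/s.
Speed = √(v_x² + v_y²) = √(248.1 + 6.052) = 15.9 m/s.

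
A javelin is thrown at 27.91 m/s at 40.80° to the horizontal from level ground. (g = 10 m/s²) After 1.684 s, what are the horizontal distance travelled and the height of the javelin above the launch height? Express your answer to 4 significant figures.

v_x = 27.91 cos 40.80° = 21.128 m/s; v_y0 = 27.91 sin 40.80° = 18.237 m/s.
x = v_x t = 21.128 × 1.684 = 35.58 m.
y = v_y0 t − ½ g t² = 18.237×1.684 − 5.000×1.684² = 16.53 m.

x = 35.58 m, y = 16.53 m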